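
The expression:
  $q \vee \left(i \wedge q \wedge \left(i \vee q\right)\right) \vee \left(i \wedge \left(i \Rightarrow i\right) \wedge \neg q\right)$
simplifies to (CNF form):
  $i \vee q$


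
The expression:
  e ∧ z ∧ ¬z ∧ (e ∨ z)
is never true.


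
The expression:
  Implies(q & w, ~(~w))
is always true.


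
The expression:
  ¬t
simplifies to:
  ¬t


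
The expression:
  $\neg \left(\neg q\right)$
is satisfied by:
  {q: True}


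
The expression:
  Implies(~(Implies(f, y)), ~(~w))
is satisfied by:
  {y: True, w: True, f: False}
  {y: True, w: False, f: False}
  {w: True, y: False, f: False}
  {y: False, w: False, f: False}
  {f: True, y: True, w: True}
  {f: True, y: True, w: False}
  {f: True, w: True, y: False}


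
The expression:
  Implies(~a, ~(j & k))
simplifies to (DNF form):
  a | ~j | ~k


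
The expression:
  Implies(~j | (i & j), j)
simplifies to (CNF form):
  j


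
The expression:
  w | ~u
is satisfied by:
  {w: True, u: False}
  {u: False, w: False}
  {u: True, w: True}


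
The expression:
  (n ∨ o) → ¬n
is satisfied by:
  {n: False}


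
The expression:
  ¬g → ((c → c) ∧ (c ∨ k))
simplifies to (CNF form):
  c ∨ g ∨ k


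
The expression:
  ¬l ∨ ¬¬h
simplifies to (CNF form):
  h ∨ ¬l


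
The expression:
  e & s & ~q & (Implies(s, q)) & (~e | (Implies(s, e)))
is never true.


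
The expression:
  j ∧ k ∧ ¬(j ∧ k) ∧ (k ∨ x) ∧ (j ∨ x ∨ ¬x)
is never true.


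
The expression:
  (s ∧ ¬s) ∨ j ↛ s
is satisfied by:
  {j: True, s: False}


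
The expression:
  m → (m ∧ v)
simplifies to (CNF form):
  v ∨ ¬m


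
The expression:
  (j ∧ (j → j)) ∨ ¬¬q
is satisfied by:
  {q: True, j: True}
  {q: True, j: False}
  {j: True, q: False}


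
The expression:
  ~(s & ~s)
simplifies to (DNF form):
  True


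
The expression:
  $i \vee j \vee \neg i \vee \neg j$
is always true.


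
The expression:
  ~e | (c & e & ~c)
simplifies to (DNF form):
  ~e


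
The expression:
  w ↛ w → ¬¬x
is always true.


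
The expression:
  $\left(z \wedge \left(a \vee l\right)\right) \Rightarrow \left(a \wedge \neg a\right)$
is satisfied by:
  {l: False, z: False, a: False}
  {a: True, l: False, z: False}
  {l: True, a: False, z: False}
  {a: True, l: True, z: False}
  {z: True, a: False, l: False}


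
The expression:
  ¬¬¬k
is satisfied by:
  {k: False}


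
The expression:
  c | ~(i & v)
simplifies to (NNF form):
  c | ~i | ~v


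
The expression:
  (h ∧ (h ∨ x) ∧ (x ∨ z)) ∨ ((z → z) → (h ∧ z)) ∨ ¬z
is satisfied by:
  {h: True, z: False}
  {z: False, h: False}
  {z: True, h: True}


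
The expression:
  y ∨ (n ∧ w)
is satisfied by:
  {y: True, w: True, n: True}
  {y: True, w: True, n: False}
  {y: True, n: True, w: False}
  {y: True, n: False, w: False}
  {w: True, n: True, y: False}


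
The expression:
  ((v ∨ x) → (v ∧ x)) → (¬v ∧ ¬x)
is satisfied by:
  {v: False, x: False}
  {x: True, v: False}
  {v: True, x: False}


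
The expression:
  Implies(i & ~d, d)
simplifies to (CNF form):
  d | ~i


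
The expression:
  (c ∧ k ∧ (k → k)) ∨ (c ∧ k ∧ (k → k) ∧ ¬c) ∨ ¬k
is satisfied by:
  {c: True, k: False}
  {k: False, c: False}
  {k: True, c: True}


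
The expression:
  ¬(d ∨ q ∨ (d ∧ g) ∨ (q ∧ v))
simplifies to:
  ¬d ∧ ¬q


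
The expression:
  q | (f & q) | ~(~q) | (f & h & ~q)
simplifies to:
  q | (f & h)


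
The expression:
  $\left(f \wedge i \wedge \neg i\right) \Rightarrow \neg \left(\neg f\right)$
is always true.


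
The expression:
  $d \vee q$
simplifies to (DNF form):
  $d \vee q$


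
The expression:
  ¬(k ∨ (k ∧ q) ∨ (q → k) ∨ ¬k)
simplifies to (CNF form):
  False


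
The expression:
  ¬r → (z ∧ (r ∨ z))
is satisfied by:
  {r: True, z: True}
  {r: True, z: False}
  {z: True, r: False}


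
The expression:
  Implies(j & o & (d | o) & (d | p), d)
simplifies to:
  d | ~j | ~o | ~p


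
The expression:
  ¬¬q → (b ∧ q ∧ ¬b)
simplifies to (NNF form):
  ¬q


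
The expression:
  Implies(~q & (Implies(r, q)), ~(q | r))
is always true.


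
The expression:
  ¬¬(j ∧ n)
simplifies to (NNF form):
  j ∧ n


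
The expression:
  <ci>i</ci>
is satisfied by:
  {i: True}


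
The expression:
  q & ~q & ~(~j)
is never true.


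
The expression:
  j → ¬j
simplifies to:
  ¬j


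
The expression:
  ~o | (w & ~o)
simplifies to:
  ~o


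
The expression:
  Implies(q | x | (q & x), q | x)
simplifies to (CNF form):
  True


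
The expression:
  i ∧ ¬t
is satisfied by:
  {i: True, t: False}


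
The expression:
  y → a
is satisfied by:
  {a: True, y: False}
  {y: False, a: False}
  {y: True, a: True}


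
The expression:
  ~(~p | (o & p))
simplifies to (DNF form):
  p & ~o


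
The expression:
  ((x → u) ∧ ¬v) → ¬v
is always true.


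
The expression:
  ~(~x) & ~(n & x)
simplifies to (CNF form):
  x & ~n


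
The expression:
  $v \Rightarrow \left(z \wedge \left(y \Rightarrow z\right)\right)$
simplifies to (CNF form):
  $z \vee \neg v$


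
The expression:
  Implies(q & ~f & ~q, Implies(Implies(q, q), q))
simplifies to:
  True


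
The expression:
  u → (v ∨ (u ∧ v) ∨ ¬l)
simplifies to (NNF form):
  v ∨ ¬l ∨ ¬u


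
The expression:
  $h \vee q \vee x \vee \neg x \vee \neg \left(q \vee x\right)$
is always true.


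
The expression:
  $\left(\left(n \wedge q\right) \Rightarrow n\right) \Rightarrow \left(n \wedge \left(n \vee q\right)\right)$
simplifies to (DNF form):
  $n$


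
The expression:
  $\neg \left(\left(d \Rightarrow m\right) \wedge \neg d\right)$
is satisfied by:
  {d: True}


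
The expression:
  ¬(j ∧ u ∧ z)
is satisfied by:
  {u: False, z: False, j: False}
  {j: True, u: False, z: False}
  {z: True, u: False, j: False}
  {j: True, z: True, u: False}
  {u: True, j: False, z: False}
  {j: True, u: True, z: False}
  {z: True, u: True, j: False}


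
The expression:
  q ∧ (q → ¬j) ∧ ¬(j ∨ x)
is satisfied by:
  {q: True, x: False, j: False}


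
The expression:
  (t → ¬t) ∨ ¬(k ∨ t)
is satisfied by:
  {t: False}


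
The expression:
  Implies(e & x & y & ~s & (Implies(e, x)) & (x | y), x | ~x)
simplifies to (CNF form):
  True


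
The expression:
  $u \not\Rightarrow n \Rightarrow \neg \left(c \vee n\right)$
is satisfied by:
  {n: True, u: False, c: False}
  {u: False, c: False, n: False}
  {n: True, c: True, u: False}
  {c: True, u: False, n: False}
  {n: True, u: True, c: False}
  {u: True, n: False, c: False}
  {n: True, c: True, u: True}


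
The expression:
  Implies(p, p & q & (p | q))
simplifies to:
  q | ~p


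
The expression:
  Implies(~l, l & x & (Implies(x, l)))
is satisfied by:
  {l: True}


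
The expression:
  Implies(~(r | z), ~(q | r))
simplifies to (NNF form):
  r | z | ~q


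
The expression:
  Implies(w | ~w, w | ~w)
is always true.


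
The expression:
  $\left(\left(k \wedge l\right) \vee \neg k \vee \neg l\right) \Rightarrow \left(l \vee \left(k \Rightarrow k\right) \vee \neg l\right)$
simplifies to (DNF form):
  $\text{True}$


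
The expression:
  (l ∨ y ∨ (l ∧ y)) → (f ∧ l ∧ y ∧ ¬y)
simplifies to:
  ¬l ∧ ¬y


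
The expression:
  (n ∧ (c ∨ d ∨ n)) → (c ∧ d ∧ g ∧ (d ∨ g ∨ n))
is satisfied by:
  {g: True, c: True, d: True, n: False}
  {g: True, c: True, d: False, n: False}
  {g: True, d: True, c: False, n: False}
  {g: True, d: False, c: False, n: False}
  {c: True, d: True, g: False, n: False}
  {c: True, d: False, g: False, n: False}
  {d: True, g: False, c: False, n: False}
  {d: False, g: False, c: False, n: False}
  {n: True, g: True, c: True, d: True}


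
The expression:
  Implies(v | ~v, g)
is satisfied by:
  {g: True}


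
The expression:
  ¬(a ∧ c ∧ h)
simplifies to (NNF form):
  ¬a ∨ ¬c ∨ ¬h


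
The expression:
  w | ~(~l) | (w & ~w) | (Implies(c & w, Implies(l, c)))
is always true.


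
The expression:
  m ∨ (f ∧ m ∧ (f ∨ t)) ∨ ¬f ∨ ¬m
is always true.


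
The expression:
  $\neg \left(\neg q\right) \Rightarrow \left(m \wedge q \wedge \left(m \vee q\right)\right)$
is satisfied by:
  {m: True, q: False}
  {q: False, m: False}
  {q: True, m: True}


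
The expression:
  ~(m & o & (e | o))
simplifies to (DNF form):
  ~m | ~o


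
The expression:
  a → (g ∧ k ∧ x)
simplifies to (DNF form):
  (g ∧ k ∧ x) ∨ ¬a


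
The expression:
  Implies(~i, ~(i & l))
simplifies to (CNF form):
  True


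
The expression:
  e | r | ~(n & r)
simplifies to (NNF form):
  True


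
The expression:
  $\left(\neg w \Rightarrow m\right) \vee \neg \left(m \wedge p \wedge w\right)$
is always true.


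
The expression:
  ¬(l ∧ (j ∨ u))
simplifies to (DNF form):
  (¬j ∧ ¬u) ∨ ¬l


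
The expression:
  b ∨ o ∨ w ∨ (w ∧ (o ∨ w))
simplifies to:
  b ∨ o ∨ w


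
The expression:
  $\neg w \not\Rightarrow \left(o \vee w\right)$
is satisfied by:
  {o: False, w: False}


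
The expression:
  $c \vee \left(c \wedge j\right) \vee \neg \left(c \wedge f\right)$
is always true.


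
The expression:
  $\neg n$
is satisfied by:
  {n: False}


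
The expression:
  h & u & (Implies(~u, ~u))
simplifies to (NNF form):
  h & u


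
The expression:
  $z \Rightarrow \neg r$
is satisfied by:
  {z: False, r: False}
  {r: True, z: False}
  {z: True, r: False}


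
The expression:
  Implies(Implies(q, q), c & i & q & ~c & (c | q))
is never true.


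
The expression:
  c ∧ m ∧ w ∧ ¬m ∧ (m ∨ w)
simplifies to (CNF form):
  False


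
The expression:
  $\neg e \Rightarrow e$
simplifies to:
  $e$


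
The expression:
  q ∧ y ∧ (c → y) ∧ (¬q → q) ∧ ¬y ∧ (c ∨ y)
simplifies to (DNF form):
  False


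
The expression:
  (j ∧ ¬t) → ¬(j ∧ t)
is always true.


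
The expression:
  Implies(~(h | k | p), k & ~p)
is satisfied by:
  {p: True, k: True, h: True}
  {p: True, k: True, h: False}
  {p: True, h: True, k: False}
  {p: True, h: False, k: False}
  {k: True, h: True, p: False}
  {k: True, h: False, p: False}
  {h: True, k: False, p: False}


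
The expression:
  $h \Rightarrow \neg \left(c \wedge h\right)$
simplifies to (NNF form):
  $\neg c \vee \neg h$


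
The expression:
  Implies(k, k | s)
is always true.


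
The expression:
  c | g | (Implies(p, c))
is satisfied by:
  {g: True, c: True, p: False}
  {g: True, p: False, c: False}
  {c: True, p: False, g: False}
  {c: False, p: False, g: False}
  {g: True, c: True, p: True}
  {g: True, p: True, c: False}
  {c: True, p: True, g: False}


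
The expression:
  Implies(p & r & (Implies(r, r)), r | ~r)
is always true.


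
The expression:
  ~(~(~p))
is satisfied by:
  {p: False}


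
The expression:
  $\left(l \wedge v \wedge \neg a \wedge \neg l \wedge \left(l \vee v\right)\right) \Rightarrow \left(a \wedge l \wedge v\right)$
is always true.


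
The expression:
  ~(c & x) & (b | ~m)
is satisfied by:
  {b: True, c: False, x: False, m: False}
  {b: False, c: False, x: False, m: False}
  {b: True, m: True, c: False, x: False}
  {b: True, x: True, m: False, c: False}
  {x: True, m: False, c: False, b: False}
  {b: True, m: True, x: True, c: False}
  {b: True, c: True, m: False, x: False}
  {c: True, m: False, x: False, b: False}
  {b: True, m: True, c: True, x: False}


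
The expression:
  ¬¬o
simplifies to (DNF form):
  o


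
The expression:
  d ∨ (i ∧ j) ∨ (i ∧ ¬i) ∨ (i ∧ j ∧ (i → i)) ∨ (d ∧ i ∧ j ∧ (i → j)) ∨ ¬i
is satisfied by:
  {d: True, j: True, i: False}
  {d: True, j: False, i: False}
  {j: True, d: False, i: False}
  {d: False, j: False, i: False}
  {i: True, d: True, j: True}
  {i: True, d: True, j: False}
  {i: True, j: True, d: False}


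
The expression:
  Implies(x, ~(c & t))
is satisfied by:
  {c: False, t: False, x: False}
  {x: True, c: False, t: False}
  {t: True, c: False, x: False}
  {x: True, t: True, c: False}
  {c: True, x: False, t: False}
  {x: True, c: True, t: False}
  {t: True, c: True, x: False}


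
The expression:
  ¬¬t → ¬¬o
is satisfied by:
  {o: True, t: False}
  {t: False, o: False}
  {t: True, o: True}


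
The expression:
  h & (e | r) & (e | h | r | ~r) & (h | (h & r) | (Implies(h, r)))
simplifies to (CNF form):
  h & (e | r)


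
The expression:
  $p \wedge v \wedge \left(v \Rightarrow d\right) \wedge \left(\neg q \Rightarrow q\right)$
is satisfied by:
  {p: True, d: True, q: True, v: True}


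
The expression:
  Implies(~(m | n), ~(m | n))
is always true.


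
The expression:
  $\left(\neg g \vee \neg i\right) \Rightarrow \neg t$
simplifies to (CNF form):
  $\left(g \vee \neg t\right) \wedge \left(i \vee \neg t\right)$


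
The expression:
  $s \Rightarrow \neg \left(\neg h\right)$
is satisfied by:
  {h: True, s: False}
  {s: False, h: False}
  {s: True, h: True}


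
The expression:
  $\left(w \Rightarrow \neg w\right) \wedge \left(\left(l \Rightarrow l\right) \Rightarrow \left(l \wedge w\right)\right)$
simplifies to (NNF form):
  $\text{False}$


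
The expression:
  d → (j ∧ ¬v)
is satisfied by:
  {j: True, v: False, d: False}
  {v: False, d: False, j: False}
  {j: True, v: True, d: False}
  {v: True, j: False, d: False}
  {d: True, j: True, v: False}


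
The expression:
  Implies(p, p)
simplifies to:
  True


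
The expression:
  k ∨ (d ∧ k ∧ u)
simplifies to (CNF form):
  k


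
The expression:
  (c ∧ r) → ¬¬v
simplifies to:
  v ∨ ¬c ∨ ¬r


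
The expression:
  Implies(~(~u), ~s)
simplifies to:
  ~s | ~u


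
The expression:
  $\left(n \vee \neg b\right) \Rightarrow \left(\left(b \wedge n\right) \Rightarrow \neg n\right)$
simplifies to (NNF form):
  $\neg b \vee \neg n$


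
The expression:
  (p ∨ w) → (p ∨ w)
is always true.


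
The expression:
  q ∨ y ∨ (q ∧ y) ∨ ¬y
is always true.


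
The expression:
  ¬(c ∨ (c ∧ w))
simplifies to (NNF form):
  ¬c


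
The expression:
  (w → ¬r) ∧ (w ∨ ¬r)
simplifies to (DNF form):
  ¬r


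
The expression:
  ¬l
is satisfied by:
  {l: False}


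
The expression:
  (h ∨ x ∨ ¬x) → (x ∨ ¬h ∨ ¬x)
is always true.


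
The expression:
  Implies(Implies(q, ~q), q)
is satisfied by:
  {q: True}


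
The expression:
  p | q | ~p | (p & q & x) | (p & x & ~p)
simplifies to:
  True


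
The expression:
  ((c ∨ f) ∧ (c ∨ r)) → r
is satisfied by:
  {r: True, c: False}
  {c: False, r: False}
  {c: True, r: True}


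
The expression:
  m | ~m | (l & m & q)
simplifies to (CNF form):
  True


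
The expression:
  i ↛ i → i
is always true.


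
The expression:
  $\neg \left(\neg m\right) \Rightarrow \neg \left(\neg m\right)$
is always true.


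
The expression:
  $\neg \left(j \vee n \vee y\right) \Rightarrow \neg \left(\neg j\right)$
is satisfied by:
  {n: True, y: True, j: True}
  {n: True, y: True, j: False}
  {n: True, j: True, y: False}
  {n: True, j: False, y: False}
  {y: True, j: True, n: False}
  {y: True, j: False, n: False}
  {j: True, y: False, n: False}


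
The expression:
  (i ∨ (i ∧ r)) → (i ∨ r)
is always true.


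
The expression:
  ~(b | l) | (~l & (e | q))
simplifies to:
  ~l & (e | q | ~b)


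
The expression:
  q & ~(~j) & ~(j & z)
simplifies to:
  j & q & ~z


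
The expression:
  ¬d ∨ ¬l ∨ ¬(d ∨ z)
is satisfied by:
  {l: False, d: False}
  {d: True, l: False}
  {l: True, d: False}


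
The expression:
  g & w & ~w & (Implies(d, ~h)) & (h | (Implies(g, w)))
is never true.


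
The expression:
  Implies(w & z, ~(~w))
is always true.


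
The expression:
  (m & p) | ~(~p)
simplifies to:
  p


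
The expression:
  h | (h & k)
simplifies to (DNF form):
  h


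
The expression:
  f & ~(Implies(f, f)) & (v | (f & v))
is never true.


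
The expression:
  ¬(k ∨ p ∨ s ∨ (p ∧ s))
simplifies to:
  ¬k ∧ ¬p ∧ ¬s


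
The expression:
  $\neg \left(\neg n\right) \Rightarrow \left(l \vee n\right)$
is always true.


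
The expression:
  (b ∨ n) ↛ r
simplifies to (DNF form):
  (b ∧ ¬r) ∨ (n ∧ ¬r)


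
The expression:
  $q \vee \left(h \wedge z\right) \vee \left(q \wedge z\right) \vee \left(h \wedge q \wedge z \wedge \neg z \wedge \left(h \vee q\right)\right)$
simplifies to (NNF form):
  $q \vee \left(h \wedge z\right)$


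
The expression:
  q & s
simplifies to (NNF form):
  q & s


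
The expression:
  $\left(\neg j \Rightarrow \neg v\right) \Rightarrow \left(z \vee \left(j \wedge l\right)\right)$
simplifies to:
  $z \vee \left(j \wedge l\right) \vee \left(v \wedge \neg j\right)$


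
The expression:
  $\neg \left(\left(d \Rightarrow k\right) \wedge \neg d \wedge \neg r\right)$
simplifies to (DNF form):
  $d \vee r$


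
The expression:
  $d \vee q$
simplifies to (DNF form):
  $d \vee q$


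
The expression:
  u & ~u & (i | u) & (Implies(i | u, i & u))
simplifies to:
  False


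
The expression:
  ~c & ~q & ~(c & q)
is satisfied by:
  {q: False, c: False}


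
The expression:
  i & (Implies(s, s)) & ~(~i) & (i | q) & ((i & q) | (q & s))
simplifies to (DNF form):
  i & q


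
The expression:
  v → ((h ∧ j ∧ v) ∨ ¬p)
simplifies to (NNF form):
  (h ∧ j) ∨ ¬p ∨ ¬v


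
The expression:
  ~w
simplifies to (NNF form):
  ~w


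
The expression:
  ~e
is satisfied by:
  {e: False}


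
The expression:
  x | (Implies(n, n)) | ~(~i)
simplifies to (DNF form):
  True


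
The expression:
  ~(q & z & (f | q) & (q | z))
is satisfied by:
  {q: False, z: False}
  {z: True, q: False}
  {q: True, z: False}


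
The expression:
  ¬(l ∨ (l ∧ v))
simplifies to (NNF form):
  ¬l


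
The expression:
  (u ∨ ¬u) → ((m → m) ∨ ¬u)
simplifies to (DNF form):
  True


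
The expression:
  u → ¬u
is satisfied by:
  {u: False}


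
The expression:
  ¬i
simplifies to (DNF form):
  ¬i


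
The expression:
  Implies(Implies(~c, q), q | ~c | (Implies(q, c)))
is always true.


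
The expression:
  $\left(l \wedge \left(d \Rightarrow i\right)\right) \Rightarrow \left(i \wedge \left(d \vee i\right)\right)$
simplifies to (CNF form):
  $d \vee i \vee \neg l$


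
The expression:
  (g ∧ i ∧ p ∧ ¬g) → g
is always true.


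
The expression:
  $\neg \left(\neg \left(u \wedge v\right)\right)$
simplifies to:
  $u \wedge v$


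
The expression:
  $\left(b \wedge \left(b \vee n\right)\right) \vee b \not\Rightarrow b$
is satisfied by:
  {b: True}


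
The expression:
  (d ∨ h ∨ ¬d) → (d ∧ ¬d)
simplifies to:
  False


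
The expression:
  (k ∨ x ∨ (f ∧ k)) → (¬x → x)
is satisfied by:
  {x: True, k: False}
  {k: False, x: False}
  {k: True, x: True}


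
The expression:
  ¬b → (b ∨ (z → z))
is always true.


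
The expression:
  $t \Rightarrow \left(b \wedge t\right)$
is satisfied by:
  {b: True, t: False}
  {t: False, b: False}
  {t: True, b: True}


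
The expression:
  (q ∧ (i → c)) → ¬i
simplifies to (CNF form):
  ¬c ∨ ¬i ∨ ¬q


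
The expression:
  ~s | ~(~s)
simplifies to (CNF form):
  True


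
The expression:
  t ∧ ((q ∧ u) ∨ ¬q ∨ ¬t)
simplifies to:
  t ∧ (u ∨ ¬q)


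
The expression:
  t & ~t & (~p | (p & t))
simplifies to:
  False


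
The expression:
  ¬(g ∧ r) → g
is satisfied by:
  {g: True}


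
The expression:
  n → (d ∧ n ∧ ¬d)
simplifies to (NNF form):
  ¬n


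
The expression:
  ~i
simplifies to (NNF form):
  ~i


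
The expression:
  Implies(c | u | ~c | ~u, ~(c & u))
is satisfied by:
  {u: False, c: False}
  {c: True, u: False}
  {u: True, c: False}


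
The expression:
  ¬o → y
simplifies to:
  o ∨ y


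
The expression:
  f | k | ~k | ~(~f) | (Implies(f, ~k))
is always true.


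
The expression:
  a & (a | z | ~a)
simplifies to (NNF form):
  a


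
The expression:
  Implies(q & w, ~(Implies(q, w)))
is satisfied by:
  {w: False, q: False}
  {q: True, w: False}
  {w: True, q: False}


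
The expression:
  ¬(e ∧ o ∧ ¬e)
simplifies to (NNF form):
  True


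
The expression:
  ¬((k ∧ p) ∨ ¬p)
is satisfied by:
  {p: True, k: False}


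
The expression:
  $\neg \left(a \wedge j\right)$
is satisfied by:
  {a: False, j: False}
  {j: True, a: False}
  {a: True, j: False}


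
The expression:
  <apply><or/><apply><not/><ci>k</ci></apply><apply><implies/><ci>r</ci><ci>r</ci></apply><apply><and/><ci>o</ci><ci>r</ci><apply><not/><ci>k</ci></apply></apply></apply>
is always true.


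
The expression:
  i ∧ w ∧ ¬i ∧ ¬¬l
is never true.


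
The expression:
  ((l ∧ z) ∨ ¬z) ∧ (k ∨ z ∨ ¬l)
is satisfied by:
  {k: True, z: False, l: False}
  {z: False, l: False, k: False}
  {k: True, l: True, z: False}
  {k: True, l: True, z: True}
  {l: True, z: True, k: False}


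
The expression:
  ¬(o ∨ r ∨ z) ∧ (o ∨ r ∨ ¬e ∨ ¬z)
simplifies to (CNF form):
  ¬o ∧ ¬r ∧ ¬z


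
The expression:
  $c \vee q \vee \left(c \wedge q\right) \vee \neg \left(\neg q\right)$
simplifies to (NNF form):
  $c \vee q$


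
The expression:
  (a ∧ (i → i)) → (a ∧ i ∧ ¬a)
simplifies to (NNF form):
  ¬a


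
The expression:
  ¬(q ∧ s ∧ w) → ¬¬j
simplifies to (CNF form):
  (j ∨ q) ∧ (j ∨ s) ∧ (j ∨ w)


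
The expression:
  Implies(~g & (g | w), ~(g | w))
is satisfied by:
  {g: True, w: False}
  {w: False, g: False}
  {w: True, g: True}


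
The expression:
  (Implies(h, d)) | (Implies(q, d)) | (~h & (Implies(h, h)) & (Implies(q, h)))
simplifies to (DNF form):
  d | ~h | ~q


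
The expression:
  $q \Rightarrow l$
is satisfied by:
  {l: True, q: False}
  {q: False, l: False}
  {q: True, l: True}


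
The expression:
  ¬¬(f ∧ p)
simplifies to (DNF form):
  f ∧ p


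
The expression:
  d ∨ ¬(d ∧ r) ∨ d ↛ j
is always true.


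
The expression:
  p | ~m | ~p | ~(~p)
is always true.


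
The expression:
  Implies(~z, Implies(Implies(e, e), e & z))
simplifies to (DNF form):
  z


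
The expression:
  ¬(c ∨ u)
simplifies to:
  ¬c ∧ ¬u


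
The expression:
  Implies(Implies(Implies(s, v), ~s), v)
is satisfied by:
  {v: True}


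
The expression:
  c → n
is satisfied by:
  {n: True, c: False}
  {c: False, n: False}
  {c: True, n: True}


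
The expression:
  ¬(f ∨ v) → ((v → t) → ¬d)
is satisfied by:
  {v: True, f: True, d: False}
  {v: True, f: False, d: False}
  {f: True, v: False, d: False}
  {v: False, f: False, d: False}
  {d: True, v: True, f: True}
  {d: True, v: True, f: False}
  {d: True, f: True, v: False}


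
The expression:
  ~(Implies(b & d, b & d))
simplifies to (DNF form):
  False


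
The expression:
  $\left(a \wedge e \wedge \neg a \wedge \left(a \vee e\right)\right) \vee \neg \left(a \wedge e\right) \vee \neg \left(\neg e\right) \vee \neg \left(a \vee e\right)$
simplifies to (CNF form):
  $\text{True}$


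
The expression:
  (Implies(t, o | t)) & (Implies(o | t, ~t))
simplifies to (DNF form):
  ~t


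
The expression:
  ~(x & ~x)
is always true.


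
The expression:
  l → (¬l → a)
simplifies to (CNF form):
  True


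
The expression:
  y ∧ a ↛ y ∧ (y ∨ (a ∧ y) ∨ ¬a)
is never true.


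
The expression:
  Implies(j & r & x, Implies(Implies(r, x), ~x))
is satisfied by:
  {x: False, r: False, j: False}
  {j: True, x: False, r: False}
  {r: True, x: False, j: False}
  {j: True, r: True, x: False}
  {x: True, j: False, r: False}
  {j: True, x: True, r: False}
  {r: True, x: True, j: False}


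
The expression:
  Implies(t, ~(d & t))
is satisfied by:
  {t: False, d: False}
  {d: True, t: False}
  {t: True, d: False}


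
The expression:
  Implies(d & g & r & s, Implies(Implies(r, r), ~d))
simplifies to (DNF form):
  ~d | ~g | ~r | ~s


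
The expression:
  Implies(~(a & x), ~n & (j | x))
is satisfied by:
  {x: True, j: True, a: True, n: False}
  {x: True, j: True, n: False, a: False}
  {x: True, a: True, n: False, j: False}
  {x: True, n: False, a: False, j: False}
  {j: True, a: True, n: False, x: False}
  {j: True, n: False, a: False, x: False}
  {j: True, x: True, n: True, a: True}
  {x: True, n: True, a: True, j: False}


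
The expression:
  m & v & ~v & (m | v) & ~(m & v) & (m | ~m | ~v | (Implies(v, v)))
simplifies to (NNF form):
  False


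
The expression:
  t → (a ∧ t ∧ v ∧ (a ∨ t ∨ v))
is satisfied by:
  {v: True, a: True, t: False}
  {v: True, a: False, t: False}
  {a: True, v: False, t: False}
  {v: False, a: False, t: False}
  {v: True, t: True, a: True}


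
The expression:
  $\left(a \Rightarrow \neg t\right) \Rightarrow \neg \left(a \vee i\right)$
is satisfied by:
  {t: True, a: False, i: False}
  {a: False, i: False, t: False}
  {t: True, a: True, i: False}
  {i: True, t: True, a: True}


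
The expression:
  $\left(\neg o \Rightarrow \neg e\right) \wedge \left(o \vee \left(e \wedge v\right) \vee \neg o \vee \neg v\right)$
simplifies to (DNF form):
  $o \vee \neg e$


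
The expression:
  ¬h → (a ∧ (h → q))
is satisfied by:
  {a: True, h: True}
  {a: True, h: False}
  {h: True, a: False}


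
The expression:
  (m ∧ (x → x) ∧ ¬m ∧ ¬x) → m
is always true.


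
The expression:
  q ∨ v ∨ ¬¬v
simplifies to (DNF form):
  q ∨ v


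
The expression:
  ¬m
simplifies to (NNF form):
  ¬m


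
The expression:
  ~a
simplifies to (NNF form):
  ~a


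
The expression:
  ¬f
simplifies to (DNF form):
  ¬f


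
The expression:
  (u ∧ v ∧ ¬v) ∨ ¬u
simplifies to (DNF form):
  ¬u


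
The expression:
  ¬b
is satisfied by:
  {b: False}


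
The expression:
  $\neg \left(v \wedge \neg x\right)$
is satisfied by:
  {x: True, v: False}
  {v: False, x: False}
  {v: True, x: True}


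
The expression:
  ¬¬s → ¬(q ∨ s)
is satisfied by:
  {s: False}


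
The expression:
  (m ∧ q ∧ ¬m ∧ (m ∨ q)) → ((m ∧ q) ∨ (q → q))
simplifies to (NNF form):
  True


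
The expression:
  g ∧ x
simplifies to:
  g ∧ x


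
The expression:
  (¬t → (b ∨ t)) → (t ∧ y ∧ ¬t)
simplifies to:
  ¬b ∧ ¬t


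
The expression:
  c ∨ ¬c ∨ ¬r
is always true.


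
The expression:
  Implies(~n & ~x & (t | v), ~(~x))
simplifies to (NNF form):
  n | x | (~t & ~v)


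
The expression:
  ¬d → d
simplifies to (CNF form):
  d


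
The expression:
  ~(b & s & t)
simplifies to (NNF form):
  ~b | ~s | ~t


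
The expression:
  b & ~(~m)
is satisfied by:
  {m: True, b: True}


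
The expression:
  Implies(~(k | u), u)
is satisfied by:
  {k: True, u: True}
  {k: True, u: False}
  {u: True, k: False}


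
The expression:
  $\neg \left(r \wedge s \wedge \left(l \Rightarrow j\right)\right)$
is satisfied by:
  {l: True, j: False, s: False, r: False}
  {l: False, j: False, s: False, r: False}
  {l: True, j: True, s: False, r: False}
  {j: True, l: False, s: False, r: False}
  {r: True, l: True, j: False, s: False}
  {r: True, l: False, j: False, s: False}
  {r: True, l: True, j: True, s: False}
  {r: True, j: True, l: False, s: False}
  {s: True, l: True, r: False, j: False}
  {s: True, r: False, j: False, l: False}
  {l: True, s: True, j: True, r: False}
  {s: True, j: True, r: False, l: False}
  {l: True, s: True, r: True, j: False}


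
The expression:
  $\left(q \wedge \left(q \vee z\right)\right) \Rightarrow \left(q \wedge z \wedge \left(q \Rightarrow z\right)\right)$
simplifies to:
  $z \vee \neg q$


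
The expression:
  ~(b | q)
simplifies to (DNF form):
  ~b & ~q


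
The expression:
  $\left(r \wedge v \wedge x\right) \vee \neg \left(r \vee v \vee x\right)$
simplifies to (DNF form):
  $\left(r \wedge v \wedge x\right) \vee \left(r \wedge v \wedge \neg v\right) \vee \left(r \wedge x \wedge \neg r\right) \vee \left(r \wedge \neg r \wedge \neg v\right) \vee \left(v \wedge x \wedge \neg x\right) \vee \left(v \wedge \neg v \wedge \neg x\right) \vee \left(x \wedge \neg r \wedge \neg x\right) \vee \left(\neg r \wedge \neg v \wedge \neg x\right)$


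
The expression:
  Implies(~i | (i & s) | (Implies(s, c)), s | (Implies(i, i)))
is always true.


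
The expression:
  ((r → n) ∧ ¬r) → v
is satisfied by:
  {r: True, v: True}
  {r: True, v: False}
  {v: True, r: False}


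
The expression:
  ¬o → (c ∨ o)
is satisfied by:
  {o: True, c: True}
  {o: True, c: False}
  {c: True, o: False}


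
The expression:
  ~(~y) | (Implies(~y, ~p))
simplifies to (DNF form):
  y | ~p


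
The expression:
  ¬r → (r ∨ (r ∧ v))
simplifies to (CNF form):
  r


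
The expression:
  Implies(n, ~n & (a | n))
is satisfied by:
  {n: False}


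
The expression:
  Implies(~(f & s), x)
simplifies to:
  x | (f & s)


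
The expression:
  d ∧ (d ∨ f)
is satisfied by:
  {d: True}


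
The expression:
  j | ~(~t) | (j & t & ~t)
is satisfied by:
  {t: True, j: True}
  {t: True, j: False}
  {j: True, t: False}


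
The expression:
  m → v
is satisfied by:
  {v: True, m: False}
  {m: False, v: False}
  {m: True, v: True}


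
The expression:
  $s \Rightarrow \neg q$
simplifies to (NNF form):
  $\neg q \vee \neg s$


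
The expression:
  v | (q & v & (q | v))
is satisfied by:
  {v: True}


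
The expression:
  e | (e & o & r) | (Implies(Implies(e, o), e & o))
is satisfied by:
  {e: True}


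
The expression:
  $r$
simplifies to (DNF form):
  $r$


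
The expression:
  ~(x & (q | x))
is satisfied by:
  {x: False}


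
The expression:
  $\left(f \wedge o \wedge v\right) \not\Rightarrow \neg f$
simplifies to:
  $f \wedge o \wedge v$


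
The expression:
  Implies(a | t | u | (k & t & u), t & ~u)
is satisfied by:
  {t: True, u: False, a: False}
  {u: False, a: False, t: False}
  {a: True, t: True, u: False}


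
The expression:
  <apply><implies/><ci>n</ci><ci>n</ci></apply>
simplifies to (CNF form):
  <true/>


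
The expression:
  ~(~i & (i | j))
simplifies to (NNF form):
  i | ~j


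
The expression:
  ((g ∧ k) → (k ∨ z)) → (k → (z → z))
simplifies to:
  True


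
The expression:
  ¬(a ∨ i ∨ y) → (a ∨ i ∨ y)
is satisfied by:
  {i: True, a: True, y: True}
  {i: True, a: True, y: False}
  {i: True, y: True, a: False}
  {i: True, y: False, a: False}
  {a: True, y: True, i: False}
  {a: True, y: False, i: False}
  {y: True, a: False, i: False}


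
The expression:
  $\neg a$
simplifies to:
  $\neg a$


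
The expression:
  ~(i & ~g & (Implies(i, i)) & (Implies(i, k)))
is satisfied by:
  {g: True, k: False, i: False}
  {k: False, i: False, g: False}
  {i: True, g: True, k: False}
  {i: True, k: False, g: False}
  {g: True, k: True, i: False}
  {k: True, g: False, i: False}
  {i: True, k: True, g: True}


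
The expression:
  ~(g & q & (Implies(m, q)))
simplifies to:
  ~g | ~q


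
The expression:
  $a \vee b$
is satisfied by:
  {a: True, b: True}
  {a: True, b: False}
  {b: True, a: False}


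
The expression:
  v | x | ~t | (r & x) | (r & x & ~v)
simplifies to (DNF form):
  v | x | ~t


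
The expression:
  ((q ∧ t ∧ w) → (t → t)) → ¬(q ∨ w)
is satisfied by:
  {q: False, w: False}


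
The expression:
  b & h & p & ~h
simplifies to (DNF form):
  False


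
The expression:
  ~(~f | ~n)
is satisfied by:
  {f: True, n: True}


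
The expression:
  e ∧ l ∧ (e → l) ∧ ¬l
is never true.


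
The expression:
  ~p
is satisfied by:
  {p: False}


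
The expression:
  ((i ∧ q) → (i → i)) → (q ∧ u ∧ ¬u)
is never true.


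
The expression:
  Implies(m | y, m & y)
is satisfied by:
  {m: False, y: False}
  {y: True, m: True}


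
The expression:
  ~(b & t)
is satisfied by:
  {t: False, b: False}
  {b: True, t: False}
  {t: True, b: False}


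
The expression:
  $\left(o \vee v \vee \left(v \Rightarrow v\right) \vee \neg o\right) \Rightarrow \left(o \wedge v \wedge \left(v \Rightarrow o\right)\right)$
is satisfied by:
  {o: True, v: True}


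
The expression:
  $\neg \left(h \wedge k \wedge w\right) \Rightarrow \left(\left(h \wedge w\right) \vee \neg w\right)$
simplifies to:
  $h \vee \neg w$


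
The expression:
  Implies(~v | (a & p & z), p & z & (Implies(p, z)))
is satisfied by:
  {z: True, v: True, p: True}
  {z: True, v: True, p: False}
  {v: True, p: True, z: False}
  {v: True, p: False, z: False}
  {z: True, p: True, v: False}


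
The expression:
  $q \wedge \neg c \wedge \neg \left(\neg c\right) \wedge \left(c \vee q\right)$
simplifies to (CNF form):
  $\text{False}$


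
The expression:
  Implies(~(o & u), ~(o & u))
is always true.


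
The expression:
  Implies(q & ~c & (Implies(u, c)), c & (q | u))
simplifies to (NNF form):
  c | u | ~q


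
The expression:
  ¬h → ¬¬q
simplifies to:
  h ∨ q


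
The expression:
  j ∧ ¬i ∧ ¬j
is never true.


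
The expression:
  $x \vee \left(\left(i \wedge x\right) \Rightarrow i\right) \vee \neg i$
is always true.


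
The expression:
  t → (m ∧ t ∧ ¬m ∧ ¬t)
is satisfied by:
  {t: False}


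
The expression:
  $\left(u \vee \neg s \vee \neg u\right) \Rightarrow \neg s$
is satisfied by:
  {s: False}


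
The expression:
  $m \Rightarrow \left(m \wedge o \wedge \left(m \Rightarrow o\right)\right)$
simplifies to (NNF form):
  $o \vee \neg m$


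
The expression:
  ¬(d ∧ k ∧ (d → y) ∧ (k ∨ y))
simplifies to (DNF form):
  ¬d ∨ ¬k ∨ ¬y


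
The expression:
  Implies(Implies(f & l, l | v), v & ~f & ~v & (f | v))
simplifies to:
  False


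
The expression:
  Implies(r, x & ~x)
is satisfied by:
  {r: False}


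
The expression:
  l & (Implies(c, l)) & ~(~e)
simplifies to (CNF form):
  e & l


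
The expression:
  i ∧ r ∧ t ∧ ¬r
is never true.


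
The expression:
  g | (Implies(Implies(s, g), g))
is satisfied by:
  {g: True, s: True}
  {g: True, s: False}
  {s: True, g: False}


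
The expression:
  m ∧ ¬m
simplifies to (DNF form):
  False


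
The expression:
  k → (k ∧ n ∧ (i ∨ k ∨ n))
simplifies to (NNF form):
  n ∨ ¬k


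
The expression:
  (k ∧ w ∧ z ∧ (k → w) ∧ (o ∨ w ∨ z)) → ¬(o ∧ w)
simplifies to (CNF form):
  ¬k ∨ ¬o ∨ ¬w ∨ ¬z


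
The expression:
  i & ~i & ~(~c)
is never true.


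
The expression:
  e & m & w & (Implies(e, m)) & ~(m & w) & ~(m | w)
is never true.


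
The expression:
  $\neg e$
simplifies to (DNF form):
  $\neg e$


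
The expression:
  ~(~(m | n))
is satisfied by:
  {n: True, m: True}
  {n: True, m: False}
  {m: True, n: False}


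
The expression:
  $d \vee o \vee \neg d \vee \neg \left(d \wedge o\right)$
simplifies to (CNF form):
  $\text{True}$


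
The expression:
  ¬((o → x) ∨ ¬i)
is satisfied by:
  {i: True, o: True, x: False}


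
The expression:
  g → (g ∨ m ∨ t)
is always true.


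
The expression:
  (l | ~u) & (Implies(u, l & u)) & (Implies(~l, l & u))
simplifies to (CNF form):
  l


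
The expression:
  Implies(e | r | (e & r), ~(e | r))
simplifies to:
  ~e & ~r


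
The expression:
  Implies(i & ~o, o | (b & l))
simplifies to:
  o | ~i | (b & l)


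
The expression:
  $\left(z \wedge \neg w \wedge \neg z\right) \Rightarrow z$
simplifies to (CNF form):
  $\text{True}$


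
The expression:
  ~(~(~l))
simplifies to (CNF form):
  ~l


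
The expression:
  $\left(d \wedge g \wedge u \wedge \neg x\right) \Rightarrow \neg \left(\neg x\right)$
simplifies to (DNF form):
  $x \vee \neg d \vee \neg g \vee \neg u$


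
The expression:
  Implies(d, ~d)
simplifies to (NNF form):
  ~d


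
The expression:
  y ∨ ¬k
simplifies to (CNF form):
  y ∨ ¬k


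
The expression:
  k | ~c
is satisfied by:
  {k: True, c: False}
  {c: False, k: False}
  {c: True, k: True}


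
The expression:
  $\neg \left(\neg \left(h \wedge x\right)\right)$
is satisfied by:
  {h: True, x: True}


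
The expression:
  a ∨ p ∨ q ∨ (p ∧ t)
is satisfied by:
  {a: True, q: True, p: True}
  {a: True, q: True, p: False}
  {a: True, p: True, q: False}
  {a: True, p: False, q: False}
  {q: True, p: True, a: False}
  {q: True, p: False, a: False}
  {p: True, q: False, a: False}


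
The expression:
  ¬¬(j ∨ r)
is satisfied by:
  {r: True, j: True}
  {r: True, j: False}
  {j: True, r: False}


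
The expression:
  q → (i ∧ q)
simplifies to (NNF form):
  i ∨ ¬q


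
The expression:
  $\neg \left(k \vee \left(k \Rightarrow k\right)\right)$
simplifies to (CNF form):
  $\text{False}$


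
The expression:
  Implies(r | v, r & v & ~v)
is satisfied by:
  {v: False, r: False}


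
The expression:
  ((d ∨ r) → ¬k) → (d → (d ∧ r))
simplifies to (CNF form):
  k ∨ r ∨ ¬d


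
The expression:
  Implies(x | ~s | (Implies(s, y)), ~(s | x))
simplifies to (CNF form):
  ~x & (~s | ~y)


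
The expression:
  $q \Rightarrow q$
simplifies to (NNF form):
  $\text{True}$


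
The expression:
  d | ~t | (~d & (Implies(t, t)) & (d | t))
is always true.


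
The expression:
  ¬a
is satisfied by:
  {a: False}


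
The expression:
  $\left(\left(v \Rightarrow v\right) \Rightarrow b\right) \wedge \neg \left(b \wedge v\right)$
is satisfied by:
  {b: True, v: False}


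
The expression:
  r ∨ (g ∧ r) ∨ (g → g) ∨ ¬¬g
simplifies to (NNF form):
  True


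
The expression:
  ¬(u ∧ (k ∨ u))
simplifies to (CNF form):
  ¬u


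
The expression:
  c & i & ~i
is never true.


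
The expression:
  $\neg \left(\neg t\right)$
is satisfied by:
  {t: True}


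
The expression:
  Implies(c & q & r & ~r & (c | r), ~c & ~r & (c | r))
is always true.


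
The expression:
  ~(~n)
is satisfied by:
  {n: True}


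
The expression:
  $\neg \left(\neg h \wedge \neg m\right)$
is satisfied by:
  {m: True, h: True}
  {m: True, h: False}
  {h: True, m: False}
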